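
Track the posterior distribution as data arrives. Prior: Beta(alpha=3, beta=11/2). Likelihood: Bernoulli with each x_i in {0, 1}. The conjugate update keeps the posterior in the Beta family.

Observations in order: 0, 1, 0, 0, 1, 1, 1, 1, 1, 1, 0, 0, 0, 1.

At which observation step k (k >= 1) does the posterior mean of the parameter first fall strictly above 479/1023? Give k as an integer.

k = 8

obs 1: x=0 → posterior Beta(3, 13/2)
obs 2: x=1 → posterior Beta(4, 13/2)
obs 3: x=0 → posterior Beta(4, 15/2)
obs 4: x=0 → posterior Beta(4, 17/2)
obs 5: x=1 → posterior Beta(5, 17/2)
obs 6: x=1 → posterior Beta(6, 17/2)
obs 7: x=1 → posterior Beta(7, 17/2)
obs 8: x=1 → posterior Beta(8, 17/2)
obs 9: x=1 → posterior Beta(9, 17/2)
obs 10: x=1 → posterior Beta(10, 17/2)
obs 11: x=0 → posterior Beta(10, 19/2)
obs 12: x=0 → posterior Beta(10, 21/2)
obs 13: x=0 → posterior Beta(10, 23/2)
obs 14: x=1 → posterior Beta(11, 23/2)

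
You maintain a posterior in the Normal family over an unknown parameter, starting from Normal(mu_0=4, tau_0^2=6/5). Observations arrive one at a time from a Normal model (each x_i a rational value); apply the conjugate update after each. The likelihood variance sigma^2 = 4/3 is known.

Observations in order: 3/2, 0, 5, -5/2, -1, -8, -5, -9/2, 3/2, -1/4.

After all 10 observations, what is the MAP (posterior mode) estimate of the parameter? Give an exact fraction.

obs 1: x=3/2 → posterior Normal(107/38, 12/19)
obs 2: x=0 → posterior Normal(107/56, 3/7)
obs 3: x=5 → posterior Normal(197/74, 12/37)
obs 4: x=-5/2 → posterior Normal(38/23, 6/23)
obs 5: x=-1 → posterior Normal(67/55, 12/55)
obs 6: x=-8 → posterior Normal(-5/64, 3/16)
obs 7: x=-5 → posterior Normal(-50/73, 12/73)
obs 8: x=-9/2 → posterior Normal(-181/164, 6/41)
obs 9: x=3/2 → posterior Normal(-11/13, 12/91)
obs 10: x=-1/4 → posterior Normal(-317/400, 3/25)

-317/400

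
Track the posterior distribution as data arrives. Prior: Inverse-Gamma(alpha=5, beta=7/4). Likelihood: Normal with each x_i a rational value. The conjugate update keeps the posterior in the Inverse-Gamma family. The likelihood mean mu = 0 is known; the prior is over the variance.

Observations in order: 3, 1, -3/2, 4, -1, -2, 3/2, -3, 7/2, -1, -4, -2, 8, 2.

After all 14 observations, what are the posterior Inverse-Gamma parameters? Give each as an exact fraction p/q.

obs 1: x=3 → posterior Inverse-Gamma(11/2, 25/4)
obs 2: x=1 → posterior Inverse-Gamma(6, 27/4)
obs 3: x=-3/2 → posterior Inverse-Gamma(13/2, 63/8)
obs 4: x=4 → posterior Inverse-Gamma(7, 127/8)
obs 5: x=-1 → posterior Inverse-Gamma(15/2, 131/8)
obs 6: x=-2 → posterior Inverse-Gamma(8, 147/8)
obs 7: x=3/2 → posterior Inverse-Gamma(17/2, 39/2)
obs 8: x=-3 → posterior Inverse-Gamma(9, 24)
obs 9: x=7/2 → posterior Inverse-Gamma(19/2, 241/8)
obs 10: x=-1 → posterior Inverse-Gamma(10, 245/8)
obs 11: x=-4 → posterior Inverse-Gamma(21/2, 309/8)
obs 12: x=-2 → posterior Inverse-Gamma(11, 325/8)
obs 13: x=8 → posterior Inverse-Gamma(23/2, 581/8)
obs 14: x=2 → posterior Inverse-Gamma(12, 597/8)

alpha=12, beta=597/8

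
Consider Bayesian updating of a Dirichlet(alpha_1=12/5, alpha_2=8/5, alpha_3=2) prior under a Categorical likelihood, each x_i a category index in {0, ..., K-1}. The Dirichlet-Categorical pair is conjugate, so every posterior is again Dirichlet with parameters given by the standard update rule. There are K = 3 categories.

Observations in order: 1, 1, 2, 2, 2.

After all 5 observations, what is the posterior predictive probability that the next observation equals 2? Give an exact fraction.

5/11

obs 1: x=1 → posterior Dirichlet(12/5, 13/5, 2)
obs 2: x=1 → posterior Dirichlet(12/5, 18/5, 2)
obs 3: x=2 → posterior Dirichlet(12/5, 18/5, 3)
obs 4: x=2 → posterior Dirichlet(12/5, 18/5, 4)
obs 5: x=2 → posterior Dirichlet(12/5, 18/5, 5)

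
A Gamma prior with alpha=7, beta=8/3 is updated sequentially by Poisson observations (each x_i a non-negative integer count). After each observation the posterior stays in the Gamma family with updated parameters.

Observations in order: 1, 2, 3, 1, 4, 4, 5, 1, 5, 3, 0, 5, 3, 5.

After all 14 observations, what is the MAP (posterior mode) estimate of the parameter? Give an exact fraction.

72/25

obs 1: x=1 → posterior Gamma(8, 11/3)
obs 2: x=2 → posterior Gamma(10, 14/3)
obs 3: x=3 → posterior Gamma(13, 17/3)
obs 4: x=1 → posterior Gamma(14, 20/3)
obs 5: x=4 → posterior Gamma(18, 23/3)
obs 6: x=4 → posterior Gamma(22, 26/3)
obs 7: x=5 → posterior Gamma(27, 29/3)
obs 8: x=1 → posterior Gamma(28, 32/3)
obs 9: x=5 → posterior Gamma(33, 35/3)
obs 10: x=3 → posterior Gamma(36, 38/3)
obs 11: x=0 → posterior Gamma(36, 41/3)
obs 12: x=5 → posterior Gamma(41, 44/3)
obs 13: x=3 → posterior Gamma(44, 47/3)
obs 14: x=5 → posterior Gamma(49, 50/3)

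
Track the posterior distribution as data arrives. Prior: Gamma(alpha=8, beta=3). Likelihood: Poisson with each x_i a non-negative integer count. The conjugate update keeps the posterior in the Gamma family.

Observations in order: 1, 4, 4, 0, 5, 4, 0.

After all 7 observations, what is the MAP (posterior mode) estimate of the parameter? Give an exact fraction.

obs 1: x=1 → posterior Gamma(9, 4)
obs 2: x=4 → posterior Gamma(13, 5)
obs 3: x=4 → posterior Gamma(17, 6)
obs 4: x=0 → posterior Gamma(17, 7)
obs 5: x=5 → posterior Gamma(22, 8)
obs 6: x=4 → posterior Gamma(26, 9)
obs 7: x=0 → posterior Gamma(26, 10)

5/2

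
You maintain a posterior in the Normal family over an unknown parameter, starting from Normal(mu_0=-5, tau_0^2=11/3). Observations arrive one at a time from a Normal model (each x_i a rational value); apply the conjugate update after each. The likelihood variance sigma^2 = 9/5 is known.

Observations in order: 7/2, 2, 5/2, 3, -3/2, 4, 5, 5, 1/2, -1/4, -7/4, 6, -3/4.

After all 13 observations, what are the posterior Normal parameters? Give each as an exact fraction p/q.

obs 1: x=7/2 → posterior Normal(115/164, 99/82)
obs 2: x=2 → posterior Normal(335/274, 99/137)
obs 3: x=5/2 → posterior Normal(305/192, 33/64)
obs 4: x=3 → posterior Normal(470/247, 99/247)
obs 5: x=-3/2 → posterior Normal(775/604, 99/302)
obs 6: x=4 → posterior Normal(405/238, 33/119)
obs 7: x=5 → posterior Normal(1765/824, 99/412)
obs 8: x=5 → posterior Normal(2315/934, 99/467)
obs 9: x=1/2 → posterior Normal(395/174, 11/58)
obs 10: x=-1/4 → posterior Normal(4685/2308, 99/577)
obs 11: x=-7/4 → posterior Normal(1075/632, 99/632)
obs 12: x=6 → posterior Normal(1405/687, 33/229)
obs 13: x=-3/4 → posterior Normal(5455/2968, 99/742)

mu_0=5455/2968, tau_0^2=99/742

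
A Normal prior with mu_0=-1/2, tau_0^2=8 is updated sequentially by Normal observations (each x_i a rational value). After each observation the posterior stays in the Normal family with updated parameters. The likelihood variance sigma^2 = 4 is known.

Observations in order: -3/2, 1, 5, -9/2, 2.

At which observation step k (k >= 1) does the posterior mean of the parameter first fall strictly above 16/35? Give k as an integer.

k = 3

obs 1: x=-3/2 → posterior Normal(-7/6, 8/3)
obs 2: x=1 → posterior Normal(-3/10, 8/5)
obs 3: x=5 → posterior Normal(17/14, 8/7)
obs 4: x=-9/2 → posterior Normal(-1/18, 8/9)
obs 5: x=2 → posterior Normal(7/22, 8/11)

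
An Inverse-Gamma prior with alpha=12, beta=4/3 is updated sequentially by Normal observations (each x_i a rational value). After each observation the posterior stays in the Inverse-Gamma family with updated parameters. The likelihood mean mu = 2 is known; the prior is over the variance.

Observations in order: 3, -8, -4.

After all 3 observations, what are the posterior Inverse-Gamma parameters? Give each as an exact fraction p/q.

obs 1: x=3 → posterior Inverse-Gamma(25/2, 11/6)
obs 2: x=-8 → posterior Inverse-Gamma(13, 311/6)
obs 3: x=-4 → posterior Inverse-Gamma(27/2, 419/6)

alpha=27/2, beta=419/6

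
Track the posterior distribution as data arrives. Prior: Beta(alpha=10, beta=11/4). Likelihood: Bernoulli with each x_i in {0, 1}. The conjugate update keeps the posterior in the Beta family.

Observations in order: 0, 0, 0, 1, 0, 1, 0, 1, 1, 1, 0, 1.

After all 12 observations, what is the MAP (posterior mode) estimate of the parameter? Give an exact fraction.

obs 1: x=0 → posterior Beta(10, 15/4)
obs 2: x=0 → posterior Beta(10, 19/4)
obs 3: x=0 → posterior Beta(10, 23/4)
obs 4: x=1 → posterior Beta(11, 23/4)
obs 5: x=0 → posterior Beta(11, 27/4)
obs 6: x=1 → posterior Beta(12, 27/4)
obs 7: x=0 → posterior Beta(12, 31/4)
obs 8: x=1 → posterior Beta(13, 31/4)
obs 9: x=1 → posterior Beta(14, 31/4)
obs 10: x=1 → posterior Beta(15, 31/4)
obs 11: x=0 → posterior Beta(15, 35/4)
obs 12: x=1 → posterior Beta(16, 35/4)

60/91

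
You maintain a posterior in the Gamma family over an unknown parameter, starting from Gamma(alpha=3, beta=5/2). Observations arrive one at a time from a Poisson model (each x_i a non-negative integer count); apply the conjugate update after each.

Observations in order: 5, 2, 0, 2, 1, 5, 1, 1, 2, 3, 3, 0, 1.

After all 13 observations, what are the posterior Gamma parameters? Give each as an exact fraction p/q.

alpha=29, beta=31/2

obs 1: x=5 → posterior Gamma(8, 7/2)
obs 2: x=2 → posterior Gamma(10, 9/2)
obs 3: x=0 → posterior Gamma(10, 11/2)
obs 4: x=2 → posterior Gamma(12, 13/2)
obs 5: x=1 → posterior Gamma(13, 15/2)
obs 6: x=5 → posterior Gamma(18, 17/2)
obs 7: x=1 → posterior Gamma(19, 19/2)
obs 8: x=1 → posterior Gamma(20, 21/2)
obs 9: x=2 → posterior Gamma(22, 23/2)
obs 10: x=3 → posterior Gamma(25, 25/2)
obs 11: x=3 → posterior Gamma(28, 27/2)
obs 12: x=0 → posterior Gamma(28, 29/2)
obs 13: x=1 → posterior Gamma(29, 31/2)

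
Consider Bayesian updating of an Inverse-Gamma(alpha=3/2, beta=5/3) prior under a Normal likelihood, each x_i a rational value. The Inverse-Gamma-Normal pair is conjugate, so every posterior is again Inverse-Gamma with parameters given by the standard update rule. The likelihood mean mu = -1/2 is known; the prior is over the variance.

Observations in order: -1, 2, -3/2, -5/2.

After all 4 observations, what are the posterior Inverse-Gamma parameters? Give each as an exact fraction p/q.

obs 1: x=-1 → posterior Inverse-Gamma(2, 43/24)
obs 2: x=2 → posterior Inverse-Gamma(5/2, 59/12)
obs 3: x=-3/2 → posterior Inverse-Gamma(3, 65/12)
obs 4: x=-5/2 → posterior Inverse-Gamma(7/2, 89/12)

alpha=7/2, beta=89/12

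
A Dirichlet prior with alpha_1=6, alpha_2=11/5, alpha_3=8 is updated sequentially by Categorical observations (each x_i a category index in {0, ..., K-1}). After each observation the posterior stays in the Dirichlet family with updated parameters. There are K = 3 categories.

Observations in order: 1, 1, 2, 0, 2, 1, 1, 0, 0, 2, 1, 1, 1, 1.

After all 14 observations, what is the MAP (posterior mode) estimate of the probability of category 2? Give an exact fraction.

obs 1: x=1 → posterior Dirichlet(6, 16/5, 8)
obs 2: x=1 → posterior Dirichlet(6, 21/5, 8)
obs 3: x=2 → posterior Dirichlet(6, 21/5, 9)
obs 4: x=0 → posterior Dirichlet(7, 21/5, 9)
obs 5: x=2 → posterior Dirichlet(7, 21/5, 10)
obs 6: x=1 → posterior Dirichlet(7, 26/5, 10)
obs 7: x=1 → posterior Dirichlet(7, 31/5, 10)
obs 8: x=0 → posterior Dirichlet(8, 31/5, 10)
obs 9: x=0 → posterior Dirichlet(9, 31/5, 10)
obs 10: x=2 → posterior Dirichlet(9, 31/5, 11)
obs 11: x=1 → posterior Dirichlet(9, 36/5, 11)
obs 12: x=1 → posterior Dirichlet(9, 41/5, 11)
obs 13: x=1 → posterior Dirichlet(9, 46/5, 11)
obs 14: x=1 → posterior Dirichlet(9, 51/5, 11)

25/68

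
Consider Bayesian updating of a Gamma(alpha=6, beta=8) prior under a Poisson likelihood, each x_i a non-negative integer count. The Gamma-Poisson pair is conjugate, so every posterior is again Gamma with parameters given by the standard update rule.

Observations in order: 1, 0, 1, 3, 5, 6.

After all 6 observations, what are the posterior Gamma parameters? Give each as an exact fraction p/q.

alpha=22, beta=14

obs 1: x=1 → posterior Gamma(7, 9)
obs 2: x=0 → posterior Gamma(7, 10)
obs 3: x=1 → posterior Gamma(8, 11)
obs 4: x=3 → posterior Gamma(11, 12)
obs 5: x=5 → posterior Gamma(16, 13)
obs 6: x=6 → posterior Gamma(22, 14)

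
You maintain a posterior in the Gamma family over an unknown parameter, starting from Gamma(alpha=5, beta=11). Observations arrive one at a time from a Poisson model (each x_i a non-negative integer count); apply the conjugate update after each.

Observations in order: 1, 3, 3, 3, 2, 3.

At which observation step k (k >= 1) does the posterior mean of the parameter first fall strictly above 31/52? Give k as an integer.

k = 2

obs 1: x=1 → posterior Gamma(6, 12)
obs 2: x=3 → posterior Gamma(9, 13)
obs 3: x=3 → posterior Gamma(12, 14)
obs 4: x=3 → posterior Gamma(15, 15)
obs 5: x=2 → posterior Gamma(17, 16)
obs 6: x=3 → posterior Gamma(20, 17)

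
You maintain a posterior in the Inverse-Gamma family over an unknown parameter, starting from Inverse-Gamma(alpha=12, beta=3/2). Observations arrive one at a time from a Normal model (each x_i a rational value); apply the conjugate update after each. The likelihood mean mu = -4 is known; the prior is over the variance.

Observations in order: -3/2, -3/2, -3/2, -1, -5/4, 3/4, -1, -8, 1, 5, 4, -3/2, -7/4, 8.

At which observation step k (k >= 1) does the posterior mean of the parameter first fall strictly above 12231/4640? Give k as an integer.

obs 1: x=-3/2 → posterior Inverse-Gamma(25/2, 37/8)
obs 2: x=-3/2 → posterior Inverse-Gamma(13, 31/4)
obs 3: x=-3/2 → posterior Inverse-Gamma(27/2, 87/8)
obs 4: x=-1 → posterior Inverse-Gamma(14, 123/8)
obs 5: x=-5/4 → posterior Inverse-Gamma(29/2, 613/32)
obs 6: x=3/4 → posterior Inverse-Gamma(15, 487/16)
obs 7: x=-1 → posterior Inverse-Gamma(31/2, 559/16)
obs 8: x=-8 → posterior Inverse-Gamma(16, 687/16)
obs 9: x=1 → posterior Inverse-Gamma(33/2, 887/16)
obs 10: x=5 → posterior Inverse-Gamma(17, 1535/16)
obs 11: x=4 → posterior Inverse-Gamma(35/2, 2047/16)
obs 12: x=-3/2 → posterior Inverse-Gamma(18, 2097/16)
obs 13: x=-7/4 → posterior Inverse-Gamma(37/2, 4275/32)
obs 14: x=8 → posterior Inverse-Gamma(19, 6579/32)

k = 8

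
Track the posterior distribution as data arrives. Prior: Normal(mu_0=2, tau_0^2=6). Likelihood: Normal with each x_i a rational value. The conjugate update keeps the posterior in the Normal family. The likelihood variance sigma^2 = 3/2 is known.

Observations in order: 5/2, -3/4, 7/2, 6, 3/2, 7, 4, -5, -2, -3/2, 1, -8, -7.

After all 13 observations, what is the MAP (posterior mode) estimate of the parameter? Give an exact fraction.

7/53

obs 1: x=5/2 → posterior Normal(12/5, 6/5)
obs 2: x=-3/4 → posterior Normal(1, 2/3)
obs 3: x=7/2 → posterior Normal(23/13, 6/13)
obs 4: x=6 → posterior Normal(47/17, 6/17)
obs 5: x=3/2 → posterior Normal(53/21, 2/7)
obs 6: x=7 → posterior Normal(81/25, 6/25)
obs 7: x=4 → posterior Normal(97/29, 6/29)
obs 8: x=-5 → posterior Normal(7/3, 2/11)
obs 9: x=-2 → posterior Normal(69/37, 6/37)
obs 10: x=-3/2 → posterior Normal(63/41, 6/41)
obs 11: x=1 → posterior Normal(67/45, 2/15)
obs 12: x=-8 → posterior Normal(5/7, 6/49)
obs 13: x=-7 → posterior Normal(7/53, 6/53)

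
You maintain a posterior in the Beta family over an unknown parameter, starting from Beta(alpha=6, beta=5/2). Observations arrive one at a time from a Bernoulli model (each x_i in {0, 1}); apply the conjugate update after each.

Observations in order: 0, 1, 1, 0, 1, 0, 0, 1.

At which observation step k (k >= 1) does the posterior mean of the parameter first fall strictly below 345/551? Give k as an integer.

obs 1: x=0 → posterior Beta(6, 7/2)
obs 2: x=1 → posterior Beta(7, 7/2)
obs 3: x=1 → posterior Beta(8, 7/2)
obs 4: x=0 → posterior Beta(8, 9/2)
obs 5: x=1 → posterior Beta(9, 9/2)
obs 6: x=0 → posterior Beta(9, 11/2)
obs 7: x=0 → posterior Beta(9, 13/2)
obs 8: x=1 → posterior Beta(10, 13/2)

k = 6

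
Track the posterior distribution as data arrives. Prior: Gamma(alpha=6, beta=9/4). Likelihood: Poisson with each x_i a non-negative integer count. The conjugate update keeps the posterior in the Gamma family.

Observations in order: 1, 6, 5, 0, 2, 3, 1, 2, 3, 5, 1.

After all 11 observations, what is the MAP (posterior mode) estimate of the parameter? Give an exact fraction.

obs 1: x=1 → posterior Gamma(7, 13/4)
obs 2: x=6 → posterior Gamma(13, 17/4)
obs 3: x=5 → posterior Gamma(18, 21/4)
obs 4: x=0 → posterior Gamma(18, 25/4)
obs 5: x=2 → posterior Gamma(20, 29/4)
obs 6: x=3 → posterior Gamma(23, 33/4)
obs 7: x=1 → posterior Gamma(24, 37/4)
obs 8: x=2 → posterior Gamma(26, 41/4)
obs 9: x=3 → posterior Gamma(29, 45/4)
obs 10: x=5 → posterior Gamma(34, 49/4)
obs 11: x=1 → posterior Gamma(35, 53/4)

136/53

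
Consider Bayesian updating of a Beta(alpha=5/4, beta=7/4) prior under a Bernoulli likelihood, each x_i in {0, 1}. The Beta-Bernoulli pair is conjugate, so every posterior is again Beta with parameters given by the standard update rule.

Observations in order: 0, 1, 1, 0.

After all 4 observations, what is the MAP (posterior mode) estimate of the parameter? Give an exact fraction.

9/20

obs 1: x=0 → posterior Beta(5/4, 11/4)
obs 2: x=1 → posterior Beta(9/4, 11/4)
obs 3: x=1 → posterior Beta(13/4, 11/4)
obs 4: x=0 → posterior Beta(13/4, 15/4)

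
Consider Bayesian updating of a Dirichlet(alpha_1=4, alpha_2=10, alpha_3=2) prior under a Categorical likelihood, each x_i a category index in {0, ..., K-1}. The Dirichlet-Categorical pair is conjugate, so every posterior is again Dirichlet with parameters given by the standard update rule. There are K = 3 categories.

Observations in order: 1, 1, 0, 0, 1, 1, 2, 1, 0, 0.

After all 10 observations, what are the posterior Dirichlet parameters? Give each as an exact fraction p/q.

obs 1: x=1 → posterior Dirichlet(4, 11, 2)
obs 2: x=1 → posterior Dirichlet(4, 12, 2)
obs 3: x=0 → posterior Dirichlet(5, 12, 2)
obs 4: x=0 → posterior Dirichlet(6, 12, 2)
obs 5: x=1 → posterior Dirichlet(6, 13, 2)
obs 6: x=1 → posterior Dirichlet(6, 14, 2)
obs 7: x=2 → posterior Dirichlet(6, 14, 3)
obs 8: x=1 → posterior Dirichlet(6, 15, 3)
obs 9: x=0 → posterior Dirichlet(7, 15, 3)
obs 10: x=0 → posterior Dirichlet(8, 15, 3)

alpha_1=8, alpha_2=15, alpha_3=3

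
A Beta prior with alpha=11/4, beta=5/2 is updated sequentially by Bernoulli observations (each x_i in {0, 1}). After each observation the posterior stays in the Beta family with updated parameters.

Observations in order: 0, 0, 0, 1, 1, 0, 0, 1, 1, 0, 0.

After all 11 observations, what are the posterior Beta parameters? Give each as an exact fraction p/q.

alpha=27/4, beta=19/2

obs 1: x=0 → posterior Beta(11/4, 7/2)
obs 2: x=0 → posterior Beta(11/4, 9/2)
obs 3: x=0 → posterior Beta(11/4, 11/2)
obs 4: x=1 → posterior Beta(15/4, 11/2)
obs 5: x=1 → posterior Beta(19/4, 11/2)
obs 6: x=0 → posterior Beta(19/4, 13/2)
obs 7: x=0 → posterior Beta(19/4, 15/2)
obs 8: x=1 → posterior Beta(23/4, 15/2)
obs 9: x=1 → posterior Beta(27/4, 15/2)
obs 10: x=0 → posterior Beta(27/4, 17/2)
obs 11: x=0 → posterior Beta(27/4, 19/2)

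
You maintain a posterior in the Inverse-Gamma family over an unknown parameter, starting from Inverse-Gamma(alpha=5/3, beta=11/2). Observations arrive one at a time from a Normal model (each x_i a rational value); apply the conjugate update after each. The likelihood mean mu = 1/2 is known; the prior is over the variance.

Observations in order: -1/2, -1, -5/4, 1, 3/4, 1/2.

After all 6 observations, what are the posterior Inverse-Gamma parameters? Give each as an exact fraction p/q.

obs 1: x=-1/2 → posterior Inverse-Gamma(13/6, 6)
obs 2: x=-1 → posterior Inverse-Gamma(8/3, 57/8)
obs 3: x=-5/4 → posterior Inverse-Gamma(19/6, 277/32)
obs 4: x=1 → posterior Inverse-Gamma(11/3, 281/32)
obs 5: x=3/4 → posterior Inverse-Gamma(25/6, 141/16)
obs 6: x=1/2 → posterior Inverse-Gamma(14/3, 141/16)

alpha=14/3, beta=141/16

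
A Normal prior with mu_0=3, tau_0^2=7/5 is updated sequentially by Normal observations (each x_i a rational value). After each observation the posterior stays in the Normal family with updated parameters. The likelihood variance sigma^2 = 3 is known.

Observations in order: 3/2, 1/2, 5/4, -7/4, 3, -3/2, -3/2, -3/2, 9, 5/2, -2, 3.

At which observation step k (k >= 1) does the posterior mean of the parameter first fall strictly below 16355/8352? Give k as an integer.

obs 1: x=3/2 → posterior Normal(111/44, 21/22)
obs 2: x=1/2 → posterior Normal(59/29, 21/29)
obs 3: x=5/4 → posterior Normal(271/144, 7/12)
obs 4: x=-7/4 → posterior Normal(111/86, 21/43)
obs 5: x=3 → posterior Normal(153/100, 21/50)
obs 6: x=-3/2 → posterior Normal(22/19, 7/19)
obs 7: x=-3/2 → posterior Normal(111/128, 21/64)
obs 8: x=-3/2 → posterior Normal(45/71, 21/71)
obs 9: x=9 → posterior Normal(18/13, 7/26)
obs 10: x=5/2 → posterior Normal(251/170, 21/85)
obs 11: x=-2 → posterior Normal(223/184, 21/92)
obs 12: x=3 → posterior Normal(265/198, 7/33)

k = 3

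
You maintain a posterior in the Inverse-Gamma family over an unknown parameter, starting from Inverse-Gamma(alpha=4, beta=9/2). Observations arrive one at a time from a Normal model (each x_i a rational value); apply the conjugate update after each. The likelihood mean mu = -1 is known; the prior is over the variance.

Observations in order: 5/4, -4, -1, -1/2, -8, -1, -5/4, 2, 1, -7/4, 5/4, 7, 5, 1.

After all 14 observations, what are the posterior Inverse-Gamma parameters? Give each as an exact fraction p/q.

obs 1: x=5/4 → posterior Inverse-Gamma(9/2, 225/32)
obs 2: x=-4 → posterior Inverse-Gamma(5, 369/32)
obs 3: x=-1 → posterior Inverse-Gamma(11/2, 369/32)
obs 4: x=-1/2 → posterior Inverse-Gamma(6, 373/32)
obs 5: x=-8 → posterior Inverse-Gamma(13/2, 1157/32)
obs 6: x=-1 → posterior Inverse-Gamma(7, 1157/32)
obs 7: x=-5/4 → posterior Inverse-Gamma(15/2, 579/16)
obs 8: x=2 → posterior Inverse-Gamma(8, 651/16)
obs 9: x=1 → posterior Inverse-Gamma(17/2, 683/16)
obs 10: x=-7/4 → posterior Inverse-Gamma(9, 1375/32)
obs 11: x=5/4 → posterior Inverse-Gamma(19/2, 91/2)
obs 12: x=7 → posterior Inverse-Gamma(10, 155/2)
obs 13: x=5 → posterior Inverse-Gamma(21/2, 191/2)
obs 14: x=1 → posterior Inverse-Gamma(11, 195/2)

alpha=11, beta=195/2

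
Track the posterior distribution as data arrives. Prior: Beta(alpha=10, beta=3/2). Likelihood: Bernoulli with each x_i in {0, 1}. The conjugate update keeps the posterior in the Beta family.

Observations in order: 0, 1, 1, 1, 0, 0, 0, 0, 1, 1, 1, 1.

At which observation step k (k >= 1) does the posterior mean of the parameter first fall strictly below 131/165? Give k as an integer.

k = 5

obs 1: x=0 → posterior Beta(10, 5/2)
obs 2: x=1 → posterior Beta(11, 5/2)
obs 3: x=1 → posterior Beta(12, 5/2)
obs 4: x=1 → posterior Beta(13, 5/2)
obs 5: x=0 → posterior Beta(13, 7/2)
obs 6: x=0 → posterior Beta(13, 9/2)
obs 7: x=0 → posterior Beta(13, 11/2)
obs 8: x=0 → posterior Beta(13, 13/2)
obs 9: x=1 → posterior Beta(14, 13/2)
obs 10: x=1 → posterior Beta(15, 13/2)
obs 11: x=1 → posterior Beta(16, 13/2)
obs 12: x=1 → posterior Beta(17, 13/2)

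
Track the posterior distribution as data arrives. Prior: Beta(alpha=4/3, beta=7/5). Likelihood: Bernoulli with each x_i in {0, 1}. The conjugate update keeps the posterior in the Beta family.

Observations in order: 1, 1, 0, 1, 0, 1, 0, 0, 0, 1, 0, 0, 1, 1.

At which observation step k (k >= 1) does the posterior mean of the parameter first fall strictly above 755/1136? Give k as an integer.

obs 1: x=1 → posterior Beta(7/3, 7/5)
obs 2: x=1 → posterior Beta(10/3, 7/5)
obs 3: x=0 → posterior Beta(10/3, 12/5)
obs 4: x=1 → posterior Beta(13/3, 12/5)
obs 5: x=0 → posterior Beta(13/3, 17/5)
obs 6: x=1 → posterior Beta(16/3, 17/5)
obs 7: x=0 → posterior Beta(16/3, 22/5)
obs 8: x=0 → posterior Beta(16/3, 27/5)
obs 9: x=0 → posterior Beta(16/3, 32/5)
obs 10: x=1 → posterior Beta(19/3, 32/5)
obs 11: x=0 → posterior Beta(19/3, 37/5)
obs 12: x=0 → posterior Beta(19/3, 42/5)
obs 13: x=1 → posterior Beta(22/3, 42/5)
obs 14: x=1 → posterior Beta(25/3, 42/5)

k = 2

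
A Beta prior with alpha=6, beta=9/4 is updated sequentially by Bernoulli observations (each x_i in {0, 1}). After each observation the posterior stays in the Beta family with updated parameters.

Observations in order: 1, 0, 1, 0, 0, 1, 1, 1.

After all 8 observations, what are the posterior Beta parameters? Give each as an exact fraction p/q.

obs 1: x=1 → posterior Beta(7, 9/4)
obs 2: x=0 → posterior Beta(7, 13/4)
obs 3: x=1 → posterior Beta(8, 13/4)
obs 4: x=0 → posterior Beta(8, 17/4)
obs 5: x=0 → posterior Beta(8, 21/4)
obs 6: x=1 → posterior Beta(9, 21/4)
obs 7: x=1 → posterior Beta(10, 21/4)
obs 8: x=1 → posterior Beta(11, 21/4)

alpha=11, beta=21/4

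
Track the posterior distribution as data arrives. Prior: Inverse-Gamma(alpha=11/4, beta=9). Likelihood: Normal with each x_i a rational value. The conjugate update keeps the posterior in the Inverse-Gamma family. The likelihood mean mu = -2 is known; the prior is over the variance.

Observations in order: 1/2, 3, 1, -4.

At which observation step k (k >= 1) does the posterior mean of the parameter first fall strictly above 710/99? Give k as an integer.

k = 2

obs 1: x=1/2 → posterior Inverse-Gamma(13/4, 97/8)
obs 2: x=3 → posterior Inverse-Gamma(15/4, 197/8)
obs 3: x=1 → posterior Inverse-Gamma(17/4, 233/8)
obs 4: x=-4 → posterior Inverse-Gamma(19/4, 249/8)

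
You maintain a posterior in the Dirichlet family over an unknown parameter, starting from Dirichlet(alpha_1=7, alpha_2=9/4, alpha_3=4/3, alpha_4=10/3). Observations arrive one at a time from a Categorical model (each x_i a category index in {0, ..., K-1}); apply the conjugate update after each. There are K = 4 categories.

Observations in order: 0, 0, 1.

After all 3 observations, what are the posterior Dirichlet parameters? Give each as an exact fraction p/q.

obs 1: x=0 → posterior Dirichlet(8, 9/4, 4/3, 10/3)
obs 2: x=0 → posterior Dirichlet(9, 9/4, 4/3, 10/3)
obs 3: x=1 → posterior Dirichlet(9, 13/4, 4/3, 10/3)

alpha_1=9, alpha_2=13/4, alpha_3=4/3, alpha_4=10/3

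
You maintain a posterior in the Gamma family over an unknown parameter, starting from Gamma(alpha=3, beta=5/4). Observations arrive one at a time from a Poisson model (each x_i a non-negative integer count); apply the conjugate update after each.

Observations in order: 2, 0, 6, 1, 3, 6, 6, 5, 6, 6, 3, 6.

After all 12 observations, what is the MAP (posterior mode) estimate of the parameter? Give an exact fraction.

208/53

obs 1: x=2 → posterior Gamma(5, 9/4)
obs 2: x=0 → posterior Gamma(5, 13/4)
obs 3: x=6 → posterior Gamma(11, 17/4)
obs 4: x=1 → posterior Gamma(12, 21/4)
obs 5: x=3 → posterior Gamma(15, 25/4)
obs 6: x=6 → posterior Gamma(21, 29/4)
obs 7: x=6 → posterior Gamma(27, 33/4)
obs 8: x=5 → posterior Gamma(32, 37/4)
obs 9: x=6 → posterior Gamma(38, 41/4)
obs 10: x=6 → posterior Gamma(44, 45/4)
obs 11: x=3 → posterior Gamma(47, 49/4)
obs 12: x=6 → posterior Gamma(53, 53/4)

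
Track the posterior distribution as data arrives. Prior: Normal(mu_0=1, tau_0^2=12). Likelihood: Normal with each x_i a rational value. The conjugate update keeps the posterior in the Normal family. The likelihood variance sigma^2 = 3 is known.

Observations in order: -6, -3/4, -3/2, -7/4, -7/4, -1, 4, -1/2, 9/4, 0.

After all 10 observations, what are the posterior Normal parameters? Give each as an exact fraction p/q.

obs 1: x=-6 → posterior Normal(-23/5, 12/5)
obs 2: x=-3/4 → posterior Normal(-26/9, 4/3)
obs 3: x=-3/2 → posterior Normal(-32/13, 12/13)
obs 4: x=-7/4 → posterior Normal(-39/17, 12/17)
obs 5: x=-7/4 → posterior Normal(-46/21, 4/7)
obs 6: x=-1 → posterior Normal(-2, 12/25)
obs 7: x=4 → posterior Normal(-34/29, 12/29)
obs 8: x=-1/2 → posterior Normal(-12/11, 4/11)
obs 9: x=9/4 → posterior Normal(-27/37, 12/37)
obs 10: x=0 → posterior Normal(-27/41, 12/41)

mu_0=-27/41, tau_0^2=12/41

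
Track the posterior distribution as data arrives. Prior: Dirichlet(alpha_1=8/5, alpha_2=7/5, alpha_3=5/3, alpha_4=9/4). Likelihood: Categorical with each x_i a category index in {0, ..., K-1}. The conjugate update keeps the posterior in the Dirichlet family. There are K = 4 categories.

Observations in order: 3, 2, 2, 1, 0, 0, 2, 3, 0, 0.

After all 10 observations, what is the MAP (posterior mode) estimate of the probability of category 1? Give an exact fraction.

84/775

obs 1: x=3 → posterior Dirichlet(8/5, 7/5, 5/3, 13/4)
obs 2: x=2 → posterior Dirichlet(8/5, 7/5, 8/3, 13/4)
obs 3: x=2 → posterior Dirichlet(8/5, 7/5, 11/3, 13/4)
obs 4: x=1 → posterior Dirichlet(8/5, 12/5, 11/3, 13/4)
obs 5: x=0 → posterior Dirichlet(13/5, 12/5, 11/3, 13/4)
obs 6: x=0 → posterior Dirichlet(18/5, 12/5, 11/3, 13/4)
obs 7: x=2 → posterior Dirichlet(18/5, 12/5, 14/3, 13/4)
obs 8: x=3 → posterior Dirichlet(18/5, 12/5, 14/3, 17/4)
obs 9: x=0 → posterior Dirichlet(23/5, 12/5, 14/3, 17/4)
obs 10: x=0 → posterior Dirichlet(28/5, 12/5, 14/3, 17/4)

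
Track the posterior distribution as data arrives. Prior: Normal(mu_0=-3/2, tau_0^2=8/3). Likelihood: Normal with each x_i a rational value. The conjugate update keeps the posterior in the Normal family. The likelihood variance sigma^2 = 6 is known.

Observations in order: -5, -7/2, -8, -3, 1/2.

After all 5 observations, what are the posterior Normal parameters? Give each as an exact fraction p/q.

mu_0=-179/58, tau_0^2=24/29

obs 1: x=-5 → posterior Normal(-67/26, 24/13)
obs 2: x=-7/2 → posterior Normal(-95/34, 24/17)
obs 3: x=-8 → posterior Normal(-53/14, 8/7)
obs 4: x=-3 → posterior Normal(-183/50, 24/25)
obs 5: x=1/2 → posterior Normal(-179/58, 24/29)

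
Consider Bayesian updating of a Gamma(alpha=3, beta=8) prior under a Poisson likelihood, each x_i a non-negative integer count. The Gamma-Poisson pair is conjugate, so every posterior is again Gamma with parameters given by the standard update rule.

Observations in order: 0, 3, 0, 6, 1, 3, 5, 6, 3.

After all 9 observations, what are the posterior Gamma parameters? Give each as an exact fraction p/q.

obs 1: x=0 → posterior Gamma(3, 9)
obs 2: x=3 → posterior Gamma(6, 10)
obs 3: x=0 → posterior Gamma(6, 11)
obs 4: x=6 → posterior Gamma(12, 12)
obs 5: x=1 → posterior Gamma(13, 13)
obs 6: x=3 → posterior Gamma(16, 14)
obs 7: x=5 → posterior Gamma(21, 15)
obs 8: x=6 → posterior Gamma(27, 16)
obs 9: x=3 → posterior Gamma(30, 17)

alpha=30, beta=17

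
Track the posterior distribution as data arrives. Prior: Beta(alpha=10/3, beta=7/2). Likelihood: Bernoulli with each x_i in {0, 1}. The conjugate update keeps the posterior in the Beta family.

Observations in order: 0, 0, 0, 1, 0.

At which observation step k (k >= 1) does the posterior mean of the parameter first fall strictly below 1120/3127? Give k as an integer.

k = 3

obs 1: x=0 → posterior Beta(10/3, 9/2)
obs 2: x=0 → posterior Beta(10/3, 11/2)
obs 3: x=0 → posterior Beta(10/3, 13/2)
obs 4: x=1 → posterior Beta(13/3, 13/2)
obs 5: x=0 → posterior Beta(13/3, 15/2)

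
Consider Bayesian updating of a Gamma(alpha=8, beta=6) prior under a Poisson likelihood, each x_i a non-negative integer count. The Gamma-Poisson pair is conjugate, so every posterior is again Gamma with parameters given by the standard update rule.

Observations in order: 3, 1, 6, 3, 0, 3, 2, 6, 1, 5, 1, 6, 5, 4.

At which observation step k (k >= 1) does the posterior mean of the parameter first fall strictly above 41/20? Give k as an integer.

k = 4

obs 1: x=3 → posterior Gamma(11, 7)
obs 2: x=1 → posterior Gamma(12, 8)
obs 3: x=6 → posterior Gamma(18, 9)
obs 4: x=3 → posterior Gamma(21, 10)
obs 5: x=0 → posterior Gamma(21, 11)
obs 6: x=3 → posterior Gamma(24, 12)
obs 7: x=2 → posterior Gamma(26, 13)
obs 8: x=6 → posterior Gamma(32, 14)
obs 9: x=1 → posterior Gamma(33, 15)
obs 10: x=5 → posterior Gamma(38, 16)
obs 11: x=1 → posterior Gamma(39, 17)
obs 12: x=6 → posterior Gamma(45, 18)
obs 13: x=5 → posterior Gamma(50, 19)
obs 14: x=4 → posterior Gamma(54, 20)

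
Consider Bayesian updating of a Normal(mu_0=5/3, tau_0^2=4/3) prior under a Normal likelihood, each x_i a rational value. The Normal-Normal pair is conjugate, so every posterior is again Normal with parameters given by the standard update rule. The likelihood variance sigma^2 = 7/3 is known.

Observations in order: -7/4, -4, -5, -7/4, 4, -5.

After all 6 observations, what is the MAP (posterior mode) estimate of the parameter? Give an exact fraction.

obs 1: x=-7/4 → posterior Normal(14/33, 28/33)
obs 2: x=-4 → posterior Normal(-34/45, 28/45)
obs 3: x=-5 → posterior Normal(-94/57, 28/57)
obs 4: x=-7/4 → posterior Normal(-5/3, 28/69)
obs 5: x=4 → posterior Normal(-67/81, 28/81)
obs 6: x=-5 → posterior Normal(-127/93, 28/93)

-127/93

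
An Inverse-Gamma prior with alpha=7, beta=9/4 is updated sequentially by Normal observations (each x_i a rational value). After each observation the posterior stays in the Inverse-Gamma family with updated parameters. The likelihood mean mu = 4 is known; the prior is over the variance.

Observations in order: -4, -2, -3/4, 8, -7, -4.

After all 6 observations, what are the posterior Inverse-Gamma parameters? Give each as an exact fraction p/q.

obs 1: x=-4 → posterior Inverse-Gamma(15/2, 137/4)
obs 2: x=-2 → posterior Inverse-Gamma(8, 209/4)
obs 3: x=-3/4 → posterior Inverse-Gamma(17/2, 2033/32)
obs 4: x=8 → posterior Inverse-Gamma(9, 2289/32)
obs 5: x=-7 → posterior Inverse-Gamma(19/2, 4225/32)
obs 6: x=-4 → posterior Inverse-Gamma(10, 5249/32)

alpha=10, beta=5249/32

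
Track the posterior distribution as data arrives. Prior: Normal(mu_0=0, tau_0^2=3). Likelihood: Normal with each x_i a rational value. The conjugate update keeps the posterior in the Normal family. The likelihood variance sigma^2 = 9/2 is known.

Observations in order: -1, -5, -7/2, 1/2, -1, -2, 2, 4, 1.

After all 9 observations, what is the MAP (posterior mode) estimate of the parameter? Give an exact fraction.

-10/21

obs 1: x=-1 → posterior Normal(-2/5, 9/5)
obs 2: x=-5 → posterior Normal(-12/7, 9/7)
obs 3: x=-7/2 → posterior Normal(-19/9, 1)
obs 4: x=1/2 → posterior Normal(-18/11, 9/11)
obs 5: x=-1 → posterior Normal(-20/13, 9/13)
obs 6: x=-2 → posterior Normal(-8/5, 3/5)
obs 7: x=2 → posterior Normal(-20/17, 9/17)
obs 8: x=4 → posterior Normal(-12/19, 9/19)
obs 9: x=1 → posterior Normal(-10/21, 3/7)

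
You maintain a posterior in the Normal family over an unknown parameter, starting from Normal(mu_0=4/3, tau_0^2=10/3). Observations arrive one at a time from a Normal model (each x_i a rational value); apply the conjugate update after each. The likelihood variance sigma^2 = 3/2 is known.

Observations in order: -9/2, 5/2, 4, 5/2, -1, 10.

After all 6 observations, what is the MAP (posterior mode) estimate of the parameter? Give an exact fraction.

94/43

obs 1: x=-9/2 → posterior Normal(-78/29, 30/29)
obs 2: x=5/2 → posterior Normal(-4/7, 30/49)
obs 3: x=4 → posterior Normal(52/69, 10/23)
obs 4: x=5/2 → posterior Normal(102/89, 30/89)
obs 5: x=-1 → posterior Normal(82/109, 30/109)
obs 6: x=10 → posterior Normal(94/43, 10/43)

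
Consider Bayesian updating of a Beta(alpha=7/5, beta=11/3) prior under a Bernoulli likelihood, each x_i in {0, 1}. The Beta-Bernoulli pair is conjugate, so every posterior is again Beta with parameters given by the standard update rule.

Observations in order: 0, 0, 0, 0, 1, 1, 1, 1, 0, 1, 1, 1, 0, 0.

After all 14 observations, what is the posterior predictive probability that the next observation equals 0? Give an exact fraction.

80/143

obs 1: x=0 → posterior Beta(7/5, 14/3)
obs 2: x=0 → posterior Beta(7/5, 17/3)
obs 3: x=0 → posterior Beta(7/5, 20/3)
obs 4: x=0 → posterior Beta(7/5, 23/3)
obs 5: x=1 → posterior Beta(12/5, 23/3)
obs 6: x=1 → posterior Beta(17/5, 23/3)
obs 7: x=1 → posterior Beta(22/5, 23/3)
obs 8: x=1 → posterior Beta(27/5, 23/3)
obs 9: x=0 → posterior Beta(27/5, 26/3)
obs 10: x=1 → posterior Beta(32/5, 26/3)
obs 11: x=1 → posterior Beta(37/5, 26/3)
obs 12: x=1 → posterior Beta(42/5, 26/3)
obs 13: x=0 → posterior Beta(42/5, 29/3)
obs 14: x=0 → posterior Beta(42/5, 32/3)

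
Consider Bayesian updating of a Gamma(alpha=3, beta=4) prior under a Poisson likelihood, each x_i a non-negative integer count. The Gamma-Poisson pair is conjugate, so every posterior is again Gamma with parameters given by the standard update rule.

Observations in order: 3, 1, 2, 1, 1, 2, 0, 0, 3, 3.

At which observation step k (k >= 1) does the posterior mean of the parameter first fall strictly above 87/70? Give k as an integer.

obs 1: x=3 → posterior Gamma(6, 5)
obs 2: x=1 → posterior Gamma(7, 6)
obs 3: x=2 → posterior Gamma(9, 7)
obs 4: x=1 → posterior Gamma(10, 8)
obs 5: x=1 → posterior Gamma(11, 9)
obs 6: x=2 → posterior Gamma(13, 10)
obs 7: x=0 → posterior Gamma(13, 11)
obs 8: x=0 → posterior Gamma(13, 12)
obs 9: x=3 → posterior Gamma(16, 13)
obs 10: x=3 → posterior Gamma(19, 14)

k = 3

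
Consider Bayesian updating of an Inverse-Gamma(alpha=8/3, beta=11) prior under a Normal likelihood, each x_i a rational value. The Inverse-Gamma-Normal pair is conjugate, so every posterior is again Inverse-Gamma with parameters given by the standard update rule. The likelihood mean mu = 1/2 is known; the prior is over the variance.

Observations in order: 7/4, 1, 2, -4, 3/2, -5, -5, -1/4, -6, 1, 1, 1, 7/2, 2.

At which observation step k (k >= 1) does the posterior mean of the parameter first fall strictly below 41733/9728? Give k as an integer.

obs 1: x=7/4 → posterior Inverse-Gamma(19/6, 377/32)
obs 2: x=1 → posterior Inverse-Gamma(11/3, 381/32)
obs 3: x=2 → posterior Inverse-Gamma(25/6, 417/32)
obs 4: x=-4 → posterior Inverse-Gamma(14/3, 741/32)
obs 5: x=3/2 → posterior Inverse-Gamma(31/6, 757/32)
obs 6: x=-5 → posterior Inverse-Gamma(17/3, 1241/32)
obs 7: x=-5 → posterior Inverse-Gamma(37/6, 1725/32)
obs 8: x=-1/4 → posterior Inverse-Gamma(20/3, 867/16)
obs 9: x=-6 → posterior Inverse-Gamma(43/6, 1205/16)
obs 10: x=1 → posterior Inverse-Gamma(23/3, 1207/16)
obs 11: x=1 → posterior Inverse-Gamma(49/6, 1209/16)
obs 12: x=1 → posterior Inverse-Gamma(26/3, 1211/16)
obs 13: x=7/2 → posterior Inverse-Gamma(55/6, 1283/16)
obs 14: x=2 → posterior Inverse-Gamma(29/3, 1301/16)

k = 3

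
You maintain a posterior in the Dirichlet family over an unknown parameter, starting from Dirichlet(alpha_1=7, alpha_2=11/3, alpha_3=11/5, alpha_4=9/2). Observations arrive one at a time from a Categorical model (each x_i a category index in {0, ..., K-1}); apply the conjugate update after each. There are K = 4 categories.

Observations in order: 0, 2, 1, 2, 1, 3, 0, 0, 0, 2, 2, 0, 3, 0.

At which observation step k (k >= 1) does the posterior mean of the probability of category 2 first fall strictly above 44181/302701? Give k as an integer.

obs 1: x=0 → posterior Dirichlet(8, 11/3, 11/5, 9/2)
obs 2: x=2 → posterior Dirichlet(8, 11/3, 16/5, 9/2)
obs 3: x=1 → posterior Dirichlet(8, 14/3, 16/5, 9/2)
obs 4: x=2 → posterior Dirichlet(8, 14/3, 21/5, 9/2)
obs 5: x=1 → posterior Dirichlet(8, 17/3, 21/5, 9/2)
obs 6: x=3 → posterior Dirichlet(8, 17/3, 21/5, 11/2)
obs 7: x=0 → posterior Dirichlet(9, 17/3, 21/5, 11/2)
obs 8: x=0 → posterior Dirichlet(10, 17/3, 21/5, 11/2)
obs 9: x=0 → posterior Dirichlet(11, 17/3, 21/5, 11/2)
obs 10: x=2 → posterior Dirichlet(11, 17/3, 26/5, 11/2)
obs 11: x=2 → posterior Dirichlet(11, 17/3, 31/5, 11/2)
obs 12: x=0 → posterior Dirichlet(12, 17/3, 31/5, 11/2)
obs 13: x=3 → posterior Dirichlet(12, 17/3, 31/5, 13/2)
obs 14: x=0 → posterior Dirichlet(13, 17/3, 31/5, 13/2)

k = 2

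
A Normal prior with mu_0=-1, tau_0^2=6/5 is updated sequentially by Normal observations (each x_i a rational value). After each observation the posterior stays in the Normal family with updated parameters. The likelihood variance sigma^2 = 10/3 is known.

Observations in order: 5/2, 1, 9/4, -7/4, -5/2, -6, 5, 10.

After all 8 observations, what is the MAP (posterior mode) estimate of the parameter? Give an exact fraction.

139/194

obs 1: x=5/2 → posterior Normal(-5/68, 15/17)
obs 2: x=1 → posterior Normal(13/86, 30/43)
obs 3: x=9/4 → posterior Normal(107/208, 15/26)
obs 4: x=-7/4 → posterior Normal(11/61, 30/61)
obs 5: x=-5/2 → posterior Normal(-23/140, 3/7)
obs 6: x=-6 → posterior Normal(-131/158, 30/79)
obs 7: x=5 → posterior Normal(-41/176, 15/44)
obs 8: x=10 → posterior Normal(139/194, 30/97)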